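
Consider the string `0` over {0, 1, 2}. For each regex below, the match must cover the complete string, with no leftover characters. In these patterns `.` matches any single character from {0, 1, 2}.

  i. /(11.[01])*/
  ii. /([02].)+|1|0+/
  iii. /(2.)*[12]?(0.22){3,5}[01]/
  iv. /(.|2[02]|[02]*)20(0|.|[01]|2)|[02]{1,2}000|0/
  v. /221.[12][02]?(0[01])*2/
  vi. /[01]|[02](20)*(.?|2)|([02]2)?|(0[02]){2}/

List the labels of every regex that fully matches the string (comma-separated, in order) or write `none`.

i → no match
ii → match
iii → no match
iv → match
v → no match — must start with `221`
vi → match

ii, iv, vi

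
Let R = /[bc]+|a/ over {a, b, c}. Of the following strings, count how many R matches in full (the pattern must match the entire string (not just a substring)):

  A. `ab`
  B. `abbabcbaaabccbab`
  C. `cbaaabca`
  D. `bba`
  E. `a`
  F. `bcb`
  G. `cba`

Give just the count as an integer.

2

A → no match
B → no match
C → no match
D → no match
E → match
F → match
G → no match
Total matched: 2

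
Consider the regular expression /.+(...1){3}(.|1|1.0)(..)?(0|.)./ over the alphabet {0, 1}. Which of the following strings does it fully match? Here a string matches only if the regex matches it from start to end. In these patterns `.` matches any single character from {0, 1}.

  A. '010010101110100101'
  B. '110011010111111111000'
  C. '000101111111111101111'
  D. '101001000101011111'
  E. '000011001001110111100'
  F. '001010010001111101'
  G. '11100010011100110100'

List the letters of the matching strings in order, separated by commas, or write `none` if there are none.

A → match
B → match
C → match
D → no match
E → no match
F → no match
G → match

A, B, C, G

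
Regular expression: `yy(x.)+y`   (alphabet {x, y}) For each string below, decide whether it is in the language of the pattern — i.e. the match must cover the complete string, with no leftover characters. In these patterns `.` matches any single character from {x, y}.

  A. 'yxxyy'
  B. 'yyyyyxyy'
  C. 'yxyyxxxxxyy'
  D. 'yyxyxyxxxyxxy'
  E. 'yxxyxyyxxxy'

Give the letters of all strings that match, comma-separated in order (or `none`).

A → no match — must start with 'yyx'
B → no match — must start with 'yyx'
C → no match — must start with 'yyx'
D → match
E → no match — must start with 'yyx'

D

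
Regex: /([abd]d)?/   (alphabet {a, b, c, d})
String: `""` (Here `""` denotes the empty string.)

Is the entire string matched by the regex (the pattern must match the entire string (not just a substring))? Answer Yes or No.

Yes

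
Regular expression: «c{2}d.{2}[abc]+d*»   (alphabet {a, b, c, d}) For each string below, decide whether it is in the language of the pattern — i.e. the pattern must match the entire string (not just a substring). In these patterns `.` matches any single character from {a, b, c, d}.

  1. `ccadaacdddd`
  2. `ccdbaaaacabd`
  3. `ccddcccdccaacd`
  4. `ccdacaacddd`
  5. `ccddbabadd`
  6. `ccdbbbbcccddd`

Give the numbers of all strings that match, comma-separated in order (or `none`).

1 → no match
2 → match
3 → no match
4 → match
5 → match
6 → match

2, 4, 5, 6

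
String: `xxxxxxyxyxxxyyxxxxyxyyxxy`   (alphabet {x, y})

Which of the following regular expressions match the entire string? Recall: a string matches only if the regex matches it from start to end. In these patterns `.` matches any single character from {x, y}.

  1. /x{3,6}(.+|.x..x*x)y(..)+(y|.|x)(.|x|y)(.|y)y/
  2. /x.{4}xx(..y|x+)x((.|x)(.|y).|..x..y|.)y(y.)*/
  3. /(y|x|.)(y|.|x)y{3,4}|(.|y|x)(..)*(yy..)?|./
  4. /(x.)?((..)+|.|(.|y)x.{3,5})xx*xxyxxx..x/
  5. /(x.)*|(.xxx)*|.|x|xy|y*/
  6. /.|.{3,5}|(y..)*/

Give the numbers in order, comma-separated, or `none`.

1, 3

1 → match
2 → no match
3 → match
4 → no match — must end with `x`
5 → no match
6 → no match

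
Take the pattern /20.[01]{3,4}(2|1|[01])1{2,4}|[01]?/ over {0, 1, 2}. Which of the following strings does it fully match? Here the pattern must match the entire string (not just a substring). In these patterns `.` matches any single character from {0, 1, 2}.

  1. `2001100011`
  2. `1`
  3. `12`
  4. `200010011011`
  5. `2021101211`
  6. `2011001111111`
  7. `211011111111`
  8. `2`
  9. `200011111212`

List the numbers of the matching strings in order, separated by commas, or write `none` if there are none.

1, 2, 5

1 → match
2 → match
3 → no match
4 → no match
5 → match
6 → no match
7 → no match
8 → no match
9 → no match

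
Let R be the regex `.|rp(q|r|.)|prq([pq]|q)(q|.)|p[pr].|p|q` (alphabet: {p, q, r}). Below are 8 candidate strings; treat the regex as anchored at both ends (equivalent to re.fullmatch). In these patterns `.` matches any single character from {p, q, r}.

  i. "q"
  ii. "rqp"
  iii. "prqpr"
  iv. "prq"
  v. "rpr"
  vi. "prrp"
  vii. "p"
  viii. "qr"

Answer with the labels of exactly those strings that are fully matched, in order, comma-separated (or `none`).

i, iii, iv, v, vii

i → match
ii → no match
iii → match
iv → match
v → match
vi → no match
vii → match
viii → no match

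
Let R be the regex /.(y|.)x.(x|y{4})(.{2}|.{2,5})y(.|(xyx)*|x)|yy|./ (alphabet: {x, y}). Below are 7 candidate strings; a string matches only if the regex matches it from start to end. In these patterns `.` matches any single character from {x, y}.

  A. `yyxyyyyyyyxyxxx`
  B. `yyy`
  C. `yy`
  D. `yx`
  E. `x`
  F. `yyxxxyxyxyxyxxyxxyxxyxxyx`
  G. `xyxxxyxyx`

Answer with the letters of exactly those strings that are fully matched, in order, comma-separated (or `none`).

C, E, F, G

A → no match
B → no match
C → match
D → no match
E → match
F → match
G → match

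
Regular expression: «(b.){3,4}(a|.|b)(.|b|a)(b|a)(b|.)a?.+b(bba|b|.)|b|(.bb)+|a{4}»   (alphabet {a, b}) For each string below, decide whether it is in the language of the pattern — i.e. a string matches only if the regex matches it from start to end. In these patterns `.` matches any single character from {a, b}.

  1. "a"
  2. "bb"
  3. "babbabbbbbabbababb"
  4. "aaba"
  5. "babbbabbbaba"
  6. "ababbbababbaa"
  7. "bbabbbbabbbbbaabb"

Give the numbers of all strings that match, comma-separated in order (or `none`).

1 → no match
2 → no match
3 → no match
4 → no match
5 → no match
6 → no match
7 → no match

none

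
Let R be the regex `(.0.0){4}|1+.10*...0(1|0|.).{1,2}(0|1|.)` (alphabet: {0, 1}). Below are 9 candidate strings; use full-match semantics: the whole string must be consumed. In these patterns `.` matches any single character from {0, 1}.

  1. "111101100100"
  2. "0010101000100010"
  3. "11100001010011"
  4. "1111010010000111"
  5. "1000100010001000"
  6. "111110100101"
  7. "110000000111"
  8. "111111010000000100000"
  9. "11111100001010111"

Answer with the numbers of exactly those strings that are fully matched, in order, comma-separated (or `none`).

1 → match
2 → match
3 → match
4 → match
5 → match
6 → match
7 → no match
8 → match
9 → match

1, 2, 3, 4, 5, 6, 8, 9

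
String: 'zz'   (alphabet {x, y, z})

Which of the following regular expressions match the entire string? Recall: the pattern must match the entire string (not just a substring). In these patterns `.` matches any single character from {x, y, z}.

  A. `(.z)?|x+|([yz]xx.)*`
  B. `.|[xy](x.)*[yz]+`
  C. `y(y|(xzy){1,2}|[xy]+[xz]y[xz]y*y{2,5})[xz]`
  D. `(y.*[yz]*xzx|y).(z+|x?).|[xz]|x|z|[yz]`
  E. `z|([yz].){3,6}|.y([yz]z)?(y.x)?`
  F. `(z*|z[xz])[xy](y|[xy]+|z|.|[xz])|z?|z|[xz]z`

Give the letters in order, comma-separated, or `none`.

A, F

A → match
B → no match
C → no match — must start with 'y'
D → no match
E → no match
F → match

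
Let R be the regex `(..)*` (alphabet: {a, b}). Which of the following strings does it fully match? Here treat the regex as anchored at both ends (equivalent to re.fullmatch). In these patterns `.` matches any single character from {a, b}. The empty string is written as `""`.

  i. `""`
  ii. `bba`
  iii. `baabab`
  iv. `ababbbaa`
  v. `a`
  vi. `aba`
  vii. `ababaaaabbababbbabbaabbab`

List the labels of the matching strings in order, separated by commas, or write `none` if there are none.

i, iii, iv

i. `""` → match
ii. `bba` → no match
iii. `baabab` → match
iv. `ababbbaa` → match
v. `a` → no match
vi. `aba` → no match
vii → no match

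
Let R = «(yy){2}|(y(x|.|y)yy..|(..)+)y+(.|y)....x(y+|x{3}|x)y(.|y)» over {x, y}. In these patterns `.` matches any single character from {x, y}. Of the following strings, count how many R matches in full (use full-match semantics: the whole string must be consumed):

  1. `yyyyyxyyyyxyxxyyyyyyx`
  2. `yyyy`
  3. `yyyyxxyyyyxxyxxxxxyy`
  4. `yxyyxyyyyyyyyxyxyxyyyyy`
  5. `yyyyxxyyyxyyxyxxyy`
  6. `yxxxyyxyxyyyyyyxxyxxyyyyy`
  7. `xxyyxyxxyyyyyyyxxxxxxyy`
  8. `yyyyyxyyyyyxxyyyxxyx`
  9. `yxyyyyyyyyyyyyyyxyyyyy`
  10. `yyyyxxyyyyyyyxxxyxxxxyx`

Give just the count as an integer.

1 → match
2 → match
3 → match
4 → match
5 → match
6 → match
7 → match
8 → match
9 → match
10 → match
Total matched: 10

10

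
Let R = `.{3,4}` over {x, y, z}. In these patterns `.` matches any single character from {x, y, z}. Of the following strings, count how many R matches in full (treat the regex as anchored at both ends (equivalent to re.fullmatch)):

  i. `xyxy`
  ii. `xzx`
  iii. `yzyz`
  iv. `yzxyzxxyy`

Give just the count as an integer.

i → match
ii → match
iii → match
iv → no match
Total matched: 3

3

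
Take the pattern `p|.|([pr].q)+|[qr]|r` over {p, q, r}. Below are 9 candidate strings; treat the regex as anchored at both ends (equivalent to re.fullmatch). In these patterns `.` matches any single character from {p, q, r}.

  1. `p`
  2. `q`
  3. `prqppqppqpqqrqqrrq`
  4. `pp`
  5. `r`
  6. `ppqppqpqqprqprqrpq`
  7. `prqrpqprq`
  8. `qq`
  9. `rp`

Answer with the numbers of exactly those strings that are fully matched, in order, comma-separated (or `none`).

1, 2, 3, 5, 6, 7

1. `p` → match
2. `q` → match
3 → match
4. `pp` → no match
5. `r` → match
6 → match
7. `prqrpqprq` → match
8. `qq` → no match
9. `rp` → no match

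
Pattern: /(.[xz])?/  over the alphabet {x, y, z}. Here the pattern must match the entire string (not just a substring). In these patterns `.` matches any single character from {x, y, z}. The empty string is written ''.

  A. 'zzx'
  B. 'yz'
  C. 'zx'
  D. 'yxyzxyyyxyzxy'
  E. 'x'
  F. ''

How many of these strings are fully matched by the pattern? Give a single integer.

3

A → no match
B → match
C → match
D → no match
E → no match
F → match
Total matched: 3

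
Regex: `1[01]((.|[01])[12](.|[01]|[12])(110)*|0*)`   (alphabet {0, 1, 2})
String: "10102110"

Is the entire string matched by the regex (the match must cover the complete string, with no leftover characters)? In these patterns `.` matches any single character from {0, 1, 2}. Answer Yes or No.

No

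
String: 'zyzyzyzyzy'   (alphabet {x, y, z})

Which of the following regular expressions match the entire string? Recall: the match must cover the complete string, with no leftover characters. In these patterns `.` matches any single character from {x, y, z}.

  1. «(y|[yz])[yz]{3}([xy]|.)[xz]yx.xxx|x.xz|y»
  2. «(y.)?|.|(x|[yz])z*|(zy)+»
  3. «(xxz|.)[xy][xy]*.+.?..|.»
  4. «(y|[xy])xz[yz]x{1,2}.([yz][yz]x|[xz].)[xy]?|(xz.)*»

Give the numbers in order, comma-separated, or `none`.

2, 3

1 → no match
2 → match
3 → match
4 → no match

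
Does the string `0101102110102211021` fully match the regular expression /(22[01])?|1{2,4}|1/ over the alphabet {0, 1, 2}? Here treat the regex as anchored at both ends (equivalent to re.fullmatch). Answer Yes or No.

No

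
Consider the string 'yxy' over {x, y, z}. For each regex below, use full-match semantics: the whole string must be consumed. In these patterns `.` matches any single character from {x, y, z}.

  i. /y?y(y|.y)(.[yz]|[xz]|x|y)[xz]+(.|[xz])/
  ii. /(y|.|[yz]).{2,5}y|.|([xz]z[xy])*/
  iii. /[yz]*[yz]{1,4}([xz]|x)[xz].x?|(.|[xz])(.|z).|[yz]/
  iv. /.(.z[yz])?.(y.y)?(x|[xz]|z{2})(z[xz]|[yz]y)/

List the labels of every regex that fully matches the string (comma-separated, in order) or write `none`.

iii

i → no match
ii → no match
iii → match
iv → no match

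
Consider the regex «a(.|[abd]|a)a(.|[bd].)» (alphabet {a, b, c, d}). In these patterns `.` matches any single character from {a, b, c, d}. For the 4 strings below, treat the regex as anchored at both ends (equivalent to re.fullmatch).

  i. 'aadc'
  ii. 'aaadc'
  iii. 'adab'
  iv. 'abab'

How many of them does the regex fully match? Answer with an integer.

i → no match
ii → match
iii → match
iv → match
Total matched: 3

3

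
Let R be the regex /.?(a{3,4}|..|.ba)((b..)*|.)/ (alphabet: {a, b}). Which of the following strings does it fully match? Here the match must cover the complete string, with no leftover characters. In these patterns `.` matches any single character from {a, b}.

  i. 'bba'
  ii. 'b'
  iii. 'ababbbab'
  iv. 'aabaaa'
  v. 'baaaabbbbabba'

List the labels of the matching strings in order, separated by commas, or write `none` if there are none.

i

i → match
ii → no match
iii → no match
iv → no match
v → no match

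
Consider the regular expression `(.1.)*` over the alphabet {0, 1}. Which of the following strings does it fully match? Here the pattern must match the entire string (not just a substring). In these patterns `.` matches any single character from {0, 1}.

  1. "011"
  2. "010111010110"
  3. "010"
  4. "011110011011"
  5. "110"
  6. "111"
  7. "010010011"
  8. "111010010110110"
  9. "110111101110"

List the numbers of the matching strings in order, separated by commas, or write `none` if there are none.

1, 2, 3, 4, 5, 6, 7, 8

1 → match
2 → match
3 → match
4 → match
5 → match
6 → match
7 → match
8 → match
9 → no match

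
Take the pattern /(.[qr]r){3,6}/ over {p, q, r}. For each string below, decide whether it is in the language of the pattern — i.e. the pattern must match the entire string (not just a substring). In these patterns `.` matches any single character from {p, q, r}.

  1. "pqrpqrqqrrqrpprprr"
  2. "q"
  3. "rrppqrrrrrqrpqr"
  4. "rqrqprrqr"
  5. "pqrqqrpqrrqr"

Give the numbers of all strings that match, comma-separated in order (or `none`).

5

1 → no match
2. "q" → no match — must end with "r"
3 → no match
4. "rqrqprrqr" → no match
5. "pqrqqrpqrrqr" → match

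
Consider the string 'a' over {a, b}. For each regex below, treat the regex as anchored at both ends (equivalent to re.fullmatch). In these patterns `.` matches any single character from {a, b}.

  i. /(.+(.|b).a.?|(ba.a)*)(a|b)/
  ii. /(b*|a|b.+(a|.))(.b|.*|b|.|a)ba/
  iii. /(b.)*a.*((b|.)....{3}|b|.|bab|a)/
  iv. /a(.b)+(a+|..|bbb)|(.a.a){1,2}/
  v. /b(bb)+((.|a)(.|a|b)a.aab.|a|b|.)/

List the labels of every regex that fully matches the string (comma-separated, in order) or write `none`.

i → match
ii → no match — must end with 'ba'
iii → no match
iv → no match
v → no match — must start with 'bbb'

i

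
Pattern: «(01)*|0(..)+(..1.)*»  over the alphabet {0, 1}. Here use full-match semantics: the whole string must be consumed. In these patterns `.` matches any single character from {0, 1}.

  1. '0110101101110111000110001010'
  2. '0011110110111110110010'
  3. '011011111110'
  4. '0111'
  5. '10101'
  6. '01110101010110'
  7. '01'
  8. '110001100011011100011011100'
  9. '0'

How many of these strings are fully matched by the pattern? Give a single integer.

1 → no match
2 → no match
3 → no match
4 → no match
5 → no match
6 → no match
7 → match
8 → no match
9 → no match
Total matched: 1

1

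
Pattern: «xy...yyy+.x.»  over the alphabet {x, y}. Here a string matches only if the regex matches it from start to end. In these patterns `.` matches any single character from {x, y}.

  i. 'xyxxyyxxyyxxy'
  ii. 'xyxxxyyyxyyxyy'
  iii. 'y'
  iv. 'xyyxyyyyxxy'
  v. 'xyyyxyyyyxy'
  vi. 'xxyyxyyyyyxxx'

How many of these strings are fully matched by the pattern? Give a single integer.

i → no match
ii → no match
iii → no match — must start with 'xy'
iv → match
v → match
vi → no match — must start with 'xy'
Total matched: 2

2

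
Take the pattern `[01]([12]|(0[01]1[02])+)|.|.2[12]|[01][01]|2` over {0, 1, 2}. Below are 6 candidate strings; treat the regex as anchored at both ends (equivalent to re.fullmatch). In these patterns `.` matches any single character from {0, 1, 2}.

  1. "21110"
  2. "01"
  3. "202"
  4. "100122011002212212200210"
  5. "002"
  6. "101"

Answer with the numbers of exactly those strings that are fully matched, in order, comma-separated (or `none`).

2

1 → no match
2 → match
3 → no match
4 → no match
5 → no match
6 → no match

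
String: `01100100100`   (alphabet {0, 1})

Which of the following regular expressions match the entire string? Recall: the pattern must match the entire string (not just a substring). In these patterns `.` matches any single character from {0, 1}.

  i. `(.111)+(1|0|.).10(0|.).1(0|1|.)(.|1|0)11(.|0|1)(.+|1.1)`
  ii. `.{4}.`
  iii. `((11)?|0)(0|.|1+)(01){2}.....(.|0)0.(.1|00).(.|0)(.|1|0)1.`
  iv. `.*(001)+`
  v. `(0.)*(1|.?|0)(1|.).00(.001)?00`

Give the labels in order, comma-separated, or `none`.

v

i → no match
ii → no match
iii → no match
iv → no match — must end with `001`
v → match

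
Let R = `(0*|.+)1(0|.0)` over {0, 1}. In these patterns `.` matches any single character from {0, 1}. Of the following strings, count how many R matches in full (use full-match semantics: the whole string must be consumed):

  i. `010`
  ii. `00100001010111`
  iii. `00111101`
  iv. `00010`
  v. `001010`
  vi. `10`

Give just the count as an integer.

4

i → match
ii → no match — must end with `0`
iii → no match — must end with `0`
iv → match
v → match
vi → match
Total matched: 4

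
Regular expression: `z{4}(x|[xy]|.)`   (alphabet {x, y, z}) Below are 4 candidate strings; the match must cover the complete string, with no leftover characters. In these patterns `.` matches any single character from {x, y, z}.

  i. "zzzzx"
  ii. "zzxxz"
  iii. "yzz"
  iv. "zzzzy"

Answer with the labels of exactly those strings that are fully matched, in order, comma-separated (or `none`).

i. "zzzzx" → match
ii. "zzxxz" → no match
iii. "yzz" → no match — must start with "z"
iv. "zzzzy" → match

i, iv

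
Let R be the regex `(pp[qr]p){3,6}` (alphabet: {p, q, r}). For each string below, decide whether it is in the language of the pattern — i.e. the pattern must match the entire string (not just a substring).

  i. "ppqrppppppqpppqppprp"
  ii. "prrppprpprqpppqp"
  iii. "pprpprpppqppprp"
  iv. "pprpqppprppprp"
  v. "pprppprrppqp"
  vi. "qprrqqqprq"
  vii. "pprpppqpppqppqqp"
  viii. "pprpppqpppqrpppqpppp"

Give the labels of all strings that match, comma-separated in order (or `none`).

none

i → no match
ii → no match — must start with "pp"
iii → no match
iv → no match
v → no match
vi → no match — must start with "pp"
vii → no match
viii → no match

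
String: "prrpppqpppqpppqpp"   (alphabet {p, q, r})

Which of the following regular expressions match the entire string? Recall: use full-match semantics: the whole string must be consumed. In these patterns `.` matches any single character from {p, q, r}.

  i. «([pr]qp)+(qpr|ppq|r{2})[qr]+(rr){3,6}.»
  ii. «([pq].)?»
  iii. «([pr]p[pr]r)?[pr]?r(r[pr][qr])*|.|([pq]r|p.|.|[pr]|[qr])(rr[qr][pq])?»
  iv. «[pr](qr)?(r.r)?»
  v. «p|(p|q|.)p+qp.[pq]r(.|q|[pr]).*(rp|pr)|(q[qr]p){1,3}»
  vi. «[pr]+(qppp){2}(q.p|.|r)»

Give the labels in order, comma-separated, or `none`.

vi

i → no match
ii → no match
iii → no match
iv → no match
v → no match
vi → match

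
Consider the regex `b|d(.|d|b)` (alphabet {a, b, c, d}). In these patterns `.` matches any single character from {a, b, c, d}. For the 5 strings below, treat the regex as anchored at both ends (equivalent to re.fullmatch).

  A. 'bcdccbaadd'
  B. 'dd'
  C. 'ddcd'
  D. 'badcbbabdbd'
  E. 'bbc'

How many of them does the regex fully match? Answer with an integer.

A → no match
B → match
C → no match
D → no match
E → no match
Total matched: 1

1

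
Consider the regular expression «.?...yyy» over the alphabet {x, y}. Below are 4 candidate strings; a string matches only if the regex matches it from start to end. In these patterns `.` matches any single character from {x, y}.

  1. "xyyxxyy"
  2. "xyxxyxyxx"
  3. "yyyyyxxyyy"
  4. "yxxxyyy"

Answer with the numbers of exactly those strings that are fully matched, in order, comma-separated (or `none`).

1 → no match — must end with "yyy"
2 → no match — must end with "yyy"
3 → no match
4 → match

4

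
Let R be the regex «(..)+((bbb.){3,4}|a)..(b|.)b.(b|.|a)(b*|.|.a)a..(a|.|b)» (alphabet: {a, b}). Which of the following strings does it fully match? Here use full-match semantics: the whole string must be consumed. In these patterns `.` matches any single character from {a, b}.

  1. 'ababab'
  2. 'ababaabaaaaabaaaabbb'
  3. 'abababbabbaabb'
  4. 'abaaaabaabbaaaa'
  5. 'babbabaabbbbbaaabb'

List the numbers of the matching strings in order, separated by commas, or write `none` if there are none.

2, 3, 4, 5

1 → no match
2 → match
3 → match
4 → match
5 → match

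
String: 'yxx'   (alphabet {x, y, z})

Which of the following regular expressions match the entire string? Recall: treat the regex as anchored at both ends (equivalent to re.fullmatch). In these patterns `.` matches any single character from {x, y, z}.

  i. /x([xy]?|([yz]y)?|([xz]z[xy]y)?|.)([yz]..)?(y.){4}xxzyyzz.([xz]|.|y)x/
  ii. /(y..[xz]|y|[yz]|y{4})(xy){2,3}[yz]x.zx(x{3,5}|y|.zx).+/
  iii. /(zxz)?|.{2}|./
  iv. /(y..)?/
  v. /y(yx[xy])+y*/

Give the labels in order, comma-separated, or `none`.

iv

i → no match — must start with 'x'
ii → no match
iii → no match
iv → match
v → no match — must start with 'yyx'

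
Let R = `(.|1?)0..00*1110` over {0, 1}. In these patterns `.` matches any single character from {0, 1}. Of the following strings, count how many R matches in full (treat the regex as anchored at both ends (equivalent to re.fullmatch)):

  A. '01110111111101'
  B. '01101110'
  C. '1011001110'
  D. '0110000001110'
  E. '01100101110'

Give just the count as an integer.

3

A → no match — must end with '1110'
B. '01101110' → match
C. '1011001110' → match
D → match
E. '01100101110' → no match
Total matched: 3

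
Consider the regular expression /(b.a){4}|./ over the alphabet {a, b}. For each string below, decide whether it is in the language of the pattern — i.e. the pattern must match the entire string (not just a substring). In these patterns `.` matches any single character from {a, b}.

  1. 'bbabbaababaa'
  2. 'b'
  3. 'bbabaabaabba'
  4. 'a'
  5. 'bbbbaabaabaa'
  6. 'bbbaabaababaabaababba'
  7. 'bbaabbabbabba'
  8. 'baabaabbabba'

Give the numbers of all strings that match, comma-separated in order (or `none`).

1 → no match
2 → match
3 → match
4 → match
5 → no match
6 → no match
7 → no match
8 → match

2, 3, 4, 8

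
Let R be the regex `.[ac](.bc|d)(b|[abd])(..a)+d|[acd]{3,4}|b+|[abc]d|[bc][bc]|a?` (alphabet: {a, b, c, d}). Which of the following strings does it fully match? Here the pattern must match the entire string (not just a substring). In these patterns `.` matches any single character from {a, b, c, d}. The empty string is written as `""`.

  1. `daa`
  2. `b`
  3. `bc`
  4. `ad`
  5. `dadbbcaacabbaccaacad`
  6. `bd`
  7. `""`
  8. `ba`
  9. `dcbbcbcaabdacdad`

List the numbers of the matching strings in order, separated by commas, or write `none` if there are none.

1, 2, 3, 4, 5, 6, 7, 9

1 → match
2 → match
3 → match
4 → match
5 → match
6 → match
7 → match
8 → no match
9 → match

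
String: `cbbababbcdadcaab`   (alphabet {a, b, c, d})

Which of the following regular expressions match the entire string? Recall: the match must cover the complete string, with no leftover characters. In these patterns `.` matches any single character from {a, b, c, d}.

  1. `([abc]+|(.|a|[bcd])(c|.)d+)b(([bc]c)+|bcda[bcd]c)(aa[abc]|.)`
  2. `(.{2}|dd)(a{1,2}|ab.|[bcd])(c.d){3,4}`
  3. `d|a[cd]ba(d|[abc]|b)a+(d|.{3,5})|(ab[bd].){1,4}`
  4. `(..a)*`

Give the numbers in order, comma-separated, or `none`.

1

1 → match
2 → no match — must end with `d`
3 → no match
4 → no match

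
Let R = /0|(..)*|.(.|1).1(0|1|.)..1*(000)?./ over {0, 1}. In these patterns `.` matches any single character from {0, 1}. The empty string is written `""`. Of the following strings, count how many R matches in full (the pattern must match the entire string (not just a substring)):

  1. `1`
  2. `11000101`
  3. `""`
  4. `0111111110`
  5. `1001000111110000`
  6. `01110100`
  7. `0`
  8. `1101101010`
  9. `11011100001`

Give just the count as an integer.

1 → no match
2 → match
3 → match
4 → match
5 → match
6 → match
7 → match
8 → match
9 → match
Total matched: 8

8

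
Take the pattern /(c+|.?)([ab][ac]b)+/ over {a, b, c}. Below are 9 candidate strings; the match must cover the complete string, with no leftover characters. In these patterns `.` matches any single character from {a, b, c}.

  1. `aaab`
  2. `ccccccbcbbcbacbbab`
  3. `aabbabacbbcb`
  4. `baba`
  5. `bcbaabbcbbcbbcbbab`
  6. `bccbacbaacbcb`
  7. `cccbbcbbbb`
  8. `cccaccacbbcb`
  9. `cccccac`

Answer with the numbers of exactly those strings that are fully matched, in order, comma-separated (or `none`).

1 → match
2 → match
3 → match
4 → no match — must end with `b`
5 → match
6 → no match
7 → no match
8 → no match
9 → no match — must end with `b`

1, 2, 3, 5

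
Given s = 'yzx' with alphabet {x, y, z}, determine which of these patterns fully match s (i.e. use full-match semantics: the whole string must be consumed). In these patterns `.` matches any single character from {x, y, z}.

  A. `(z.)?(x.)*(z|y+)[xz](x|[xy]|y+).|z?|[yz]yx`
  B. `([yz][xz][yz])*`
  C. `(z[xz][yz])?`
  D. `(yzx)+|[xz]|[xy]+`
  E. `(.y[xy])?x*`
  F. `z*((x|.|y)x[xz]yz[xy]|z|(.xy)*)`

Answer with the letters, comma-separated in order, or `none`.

D

A → no match
B → no match
C → no match
D → match
E → no match
F → no match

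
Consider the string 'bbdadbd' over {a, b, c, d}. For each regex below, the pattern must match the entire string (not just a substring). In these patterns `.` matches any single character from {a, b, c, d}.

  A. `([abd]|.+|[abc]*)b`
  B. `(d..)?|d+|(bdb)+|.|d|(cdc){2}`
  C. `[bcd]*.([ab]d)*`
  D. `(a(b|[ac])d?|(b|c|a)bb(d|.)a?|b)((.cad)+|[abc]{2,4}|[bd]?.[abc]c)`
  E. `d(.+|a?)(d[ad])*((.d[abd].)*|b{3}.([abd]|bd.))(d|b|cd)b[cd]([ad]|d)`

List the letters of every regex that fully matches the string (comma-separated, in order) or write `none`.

C

A → no match — must end with 'b'
B → no match
C → match
D → no match
E → no match — must start with 'd'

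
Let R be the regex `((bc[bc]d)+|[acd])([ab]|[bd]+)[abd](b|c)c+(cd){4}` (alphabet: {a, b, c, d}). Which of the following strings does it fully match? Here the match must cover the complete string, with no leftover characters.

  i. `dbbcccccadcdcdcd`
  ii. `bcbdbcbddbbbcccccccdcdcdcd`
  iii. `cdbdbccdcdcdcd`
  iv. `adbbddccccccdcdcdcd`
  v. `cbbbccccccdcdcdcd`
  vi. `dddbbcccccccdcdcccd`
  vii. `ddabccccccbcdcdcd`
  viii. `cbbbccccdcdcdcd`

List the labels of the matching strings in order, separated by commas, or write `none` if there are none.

i → no match
ii → match
iii → match
iv → match
v → match
vi → no match
vii → no match
viii → match

ii, iii, iv, v, viii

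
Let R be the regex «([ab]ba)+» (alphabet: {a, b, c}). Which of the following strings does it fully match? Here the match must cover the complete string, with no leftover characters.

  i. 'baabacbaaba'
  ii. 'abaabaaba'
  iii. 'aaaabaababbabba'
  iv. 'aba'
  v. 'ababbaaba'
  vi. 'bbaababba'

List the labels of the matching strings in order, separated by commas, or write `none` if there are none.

i → no match
ii → match
iii → no match
iv → match
v → match
vi → match

ii, iv, v, vi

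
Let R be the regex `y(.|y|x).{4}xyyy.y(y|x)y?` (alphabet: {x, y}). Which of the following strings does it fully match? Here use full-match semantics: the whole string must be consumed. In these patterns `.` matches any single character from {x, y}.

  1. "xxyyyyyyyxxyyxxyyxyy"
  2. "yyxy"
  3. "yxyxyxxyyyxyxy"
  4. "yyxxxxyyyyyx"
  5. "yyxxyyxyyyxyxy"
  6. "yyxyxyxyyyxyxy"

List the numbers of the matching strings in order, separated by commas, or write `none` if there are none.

3, 5, 6

1 → no match — must start with "y"
2 → no match
3 → match
4 → no match
5 → match
6 → match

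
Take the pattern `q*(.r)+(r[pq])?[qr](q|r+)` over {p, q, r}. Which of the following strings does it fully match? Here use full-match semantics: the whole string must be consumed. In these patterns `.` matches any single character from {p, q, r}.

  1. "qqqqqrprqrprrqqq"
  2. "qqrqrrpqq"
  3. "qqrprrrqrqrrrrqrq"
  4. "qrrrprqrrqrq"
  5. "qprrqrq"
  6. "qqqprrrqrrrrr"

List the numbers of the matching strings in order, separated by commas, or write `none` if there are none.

1, 2, 3, 4, 5, 6

1 → match
2. "qqrqrrpqq" → match
3 → match
4. "qrrrprqrrqrq" → match
5. "qprrqrq" → match
6 → match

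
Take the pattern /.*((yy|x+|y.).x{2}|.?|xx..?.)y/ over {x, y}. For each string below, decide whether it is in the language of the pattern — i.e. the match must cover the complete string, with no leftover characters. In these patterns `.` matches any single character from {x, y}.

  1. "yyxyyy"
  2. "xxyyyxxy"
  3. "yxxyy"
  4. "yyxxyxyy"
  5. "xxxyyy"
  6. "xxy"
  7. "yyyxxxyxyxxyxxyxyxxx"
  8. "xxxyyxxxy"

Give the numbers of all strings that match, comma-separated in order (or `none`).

1, 2, 3, 4, 5, 6, 8

1 → match
2 → match
3 → match
4 → match
5 → match
6 → match
7 → no match — must end with "y"
8 → match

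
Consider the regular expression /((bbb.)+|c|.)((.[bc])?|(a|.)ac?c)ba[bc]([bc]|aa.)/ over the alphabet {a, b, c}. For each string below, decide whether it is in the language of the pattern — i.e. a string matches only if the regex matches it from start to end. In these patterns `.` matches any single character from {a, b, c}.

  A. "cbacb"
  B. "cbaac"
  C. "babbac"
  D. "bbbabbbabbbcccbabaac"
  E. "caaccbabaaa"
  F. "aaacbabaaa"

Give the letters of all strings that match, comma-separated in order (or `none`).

A → match
B → no match
C → no match
D → match
E → match
F → match

A, D, E, F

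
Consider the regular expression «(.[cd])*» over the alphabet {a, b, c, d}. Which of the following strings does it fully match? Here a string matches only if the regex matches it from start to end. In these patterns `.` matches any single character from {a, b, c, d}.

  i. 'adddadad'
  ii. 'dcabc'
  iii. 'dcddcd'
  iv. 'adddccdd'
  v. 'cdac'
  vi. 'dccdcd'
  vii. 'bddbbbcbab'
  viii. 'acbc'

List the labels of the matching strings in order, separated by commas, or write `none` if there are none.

i, iii, iv, v, vi, viii

i → match
ii → no match
iii → match
iv → match
v → match
vi → match
vii → no match
viii → match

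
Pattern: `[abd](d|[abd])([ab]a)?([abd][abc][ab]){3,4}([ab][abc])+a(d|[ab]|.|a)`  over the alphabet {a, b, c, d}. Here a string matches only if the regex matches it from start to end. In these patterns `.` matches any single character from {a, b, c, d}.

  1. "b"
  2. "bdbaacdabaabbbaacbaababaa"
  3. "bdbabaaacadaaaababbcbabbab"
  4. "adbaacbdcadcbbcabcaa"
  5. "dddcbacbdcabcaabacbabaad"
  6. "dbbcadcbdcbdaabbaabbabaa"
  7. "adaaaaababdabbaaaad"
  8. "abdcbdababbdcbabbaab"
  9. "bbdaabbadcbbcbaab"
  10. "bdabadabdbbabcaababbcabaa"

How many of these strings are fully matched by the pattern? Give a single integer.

7

1 → no match
2 → no match
3 → match
4 → match
5 → match
6 → match
7 → match
8 → match
9 → match
10 → no match
Total matched: 7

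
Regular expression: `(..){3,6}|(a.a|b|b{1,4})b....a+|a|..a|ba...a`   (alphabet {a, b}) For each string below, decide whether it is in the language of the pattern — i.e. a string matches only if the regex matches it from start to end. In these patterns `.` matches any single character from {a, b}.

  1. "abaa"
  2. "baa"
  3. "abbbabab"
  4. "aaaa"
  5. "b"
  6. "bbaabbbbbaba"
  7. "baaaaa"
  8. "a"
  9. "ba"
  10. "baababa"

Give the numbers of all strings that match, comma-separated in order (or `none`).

1 → no match
2 → match
3 → match
4 → no match
5 → no match
6 → match
7 → match
8 → match
9 → no match
10 → no match

2, 3, 6, 7, 8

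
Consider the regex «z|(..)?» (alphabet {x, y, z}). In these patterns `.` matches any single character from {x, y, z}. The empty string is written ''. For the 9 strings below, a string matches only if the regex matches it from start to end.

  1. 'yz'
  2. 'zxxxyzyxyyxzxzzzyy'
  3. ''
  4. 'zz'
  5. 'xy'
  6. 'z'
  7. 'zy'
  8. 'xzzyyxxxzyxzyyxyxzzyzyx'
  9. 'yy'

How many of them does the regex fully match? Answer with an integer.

1. 'yz' → match
2 → no match
3. '' → match
4. 'zz' → match
5. 'xy' → match
6. 'z' → match
7. 'zy' → match
8 → no match
9. 'yy' → match
Total matched: 7

7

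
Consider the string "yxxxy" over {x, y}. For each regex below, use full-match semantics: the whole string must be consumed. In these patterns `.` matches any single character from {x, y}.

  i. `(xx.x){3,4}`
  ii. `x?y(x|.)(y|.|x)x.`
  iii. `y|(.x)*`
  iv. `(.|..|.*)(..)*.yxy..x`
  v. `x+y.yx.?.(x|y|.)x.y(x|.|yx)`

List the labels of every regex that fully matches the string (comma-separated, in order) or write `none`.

ii

i → no match — must start with "xx"
ii → match
iii → no match
iv → no match — must end with "x"
v → no match — must start with "x"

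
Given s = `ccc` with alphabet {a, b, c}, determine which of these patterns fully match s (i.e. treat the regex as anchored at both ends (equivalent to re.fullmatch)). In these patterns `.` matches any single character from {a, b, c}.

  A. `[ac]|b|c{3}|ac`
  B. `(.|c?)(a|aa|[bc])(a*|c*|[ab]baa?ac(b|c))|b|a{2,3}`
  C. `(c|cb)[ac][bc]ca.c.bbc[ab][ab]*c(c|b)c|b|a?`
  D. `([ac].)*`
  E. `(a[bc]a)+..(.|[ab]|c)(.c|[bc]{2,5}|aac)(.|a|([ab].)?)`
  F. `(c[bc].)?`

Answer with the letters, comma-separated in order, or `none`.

A → match
B → match
C → no match
D → no match
E → no match — must start with `a`
F → match

A, B, F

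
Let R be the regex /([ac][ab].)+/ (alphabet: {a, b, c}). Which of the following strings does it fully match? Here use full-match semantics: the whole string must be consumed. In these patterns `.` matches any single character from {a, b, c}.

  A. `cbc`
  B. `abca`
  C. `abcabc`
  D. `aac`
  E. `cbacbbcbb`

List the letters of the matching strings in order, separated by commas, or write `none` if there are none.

A, C, D, E

A → match
B → no match
C → match
D → match
E → match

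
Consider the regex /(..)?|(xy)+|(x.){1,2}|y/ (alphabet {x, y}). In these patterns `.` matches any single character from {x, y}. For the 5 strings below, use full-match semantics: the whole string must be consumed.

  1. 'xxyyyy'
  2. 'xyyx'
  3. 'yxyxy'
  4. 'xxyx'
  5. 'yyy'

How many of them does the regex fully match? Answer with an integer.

1 → no match
2 → no match
3 → no match
4 → no match
5 → no match
Total matched: 0

0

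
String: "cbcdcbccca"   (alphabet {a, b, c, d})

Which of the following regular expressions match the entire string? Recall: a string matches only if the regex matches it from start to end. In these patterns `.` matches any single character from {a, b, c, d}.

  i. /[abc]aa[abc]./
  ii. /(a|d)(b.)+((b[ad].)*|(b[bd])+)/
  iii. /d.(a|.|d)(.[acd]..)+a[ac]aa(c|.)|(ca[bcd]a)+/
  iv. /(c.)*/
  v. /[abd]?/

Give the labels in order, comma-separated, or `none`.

i → no match
ii → no match
iii → no match
iv → match
v → no match

iv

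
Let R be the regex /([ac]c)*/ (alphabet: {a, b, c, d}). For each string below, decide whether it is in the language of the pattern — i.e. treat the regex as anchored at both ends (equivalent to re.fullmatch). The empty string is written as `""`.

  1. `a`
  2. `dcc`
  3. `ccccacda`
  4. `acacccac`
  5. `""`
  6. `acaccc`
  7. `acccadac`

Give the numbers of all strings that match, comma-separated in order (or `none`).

1. `a` → no match
2. `dcc` → no match
3. `ccccacda` → no match
4. `acacccac` → match
5. `""` → match
6. `acaccc` → match
7. `acccadac` → no match

4, 5, 6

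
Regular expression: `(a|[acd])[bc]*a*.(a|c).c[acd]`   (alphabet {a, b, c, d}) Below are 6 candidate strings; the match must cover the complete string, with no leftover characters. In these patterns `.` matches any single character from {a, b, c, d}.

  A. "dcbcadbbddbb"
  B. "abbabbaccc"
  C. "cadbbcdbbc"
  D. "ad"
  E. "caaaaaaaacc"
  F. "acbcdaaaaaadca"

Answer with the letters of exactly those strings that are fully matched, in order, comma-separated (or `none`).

A → no match
B → no match
C → no match
D → no match
E → match
F → no match

E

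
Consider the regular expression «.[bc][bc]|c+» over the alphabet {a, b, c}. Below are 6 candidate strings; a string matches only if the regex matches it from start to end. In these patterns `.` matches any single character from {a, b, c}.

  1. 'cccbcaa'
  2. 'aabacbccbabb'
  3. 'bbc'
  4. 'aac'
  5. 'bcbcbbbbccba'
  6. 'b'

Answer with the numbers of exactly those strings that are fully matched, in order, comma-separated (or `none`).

1. 'cccbcaa' → no match
2. 'aabacbccbabb' → no match
3. 'bbc' → match
4. 'aac' → no match
5. 'bcbcbbbbccba' → no match
6. 'b' → no match

3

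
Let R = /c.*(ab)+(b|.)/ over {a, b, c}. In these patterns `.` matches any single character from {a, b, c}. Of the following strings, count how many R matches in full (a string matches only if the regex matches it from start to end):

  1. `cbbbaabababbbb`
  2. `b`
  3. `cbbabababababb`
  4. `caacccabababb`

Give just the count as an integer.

1 → no match
2 → no match — must start with `c`
3 → match
4 → match
Total matched: 2

2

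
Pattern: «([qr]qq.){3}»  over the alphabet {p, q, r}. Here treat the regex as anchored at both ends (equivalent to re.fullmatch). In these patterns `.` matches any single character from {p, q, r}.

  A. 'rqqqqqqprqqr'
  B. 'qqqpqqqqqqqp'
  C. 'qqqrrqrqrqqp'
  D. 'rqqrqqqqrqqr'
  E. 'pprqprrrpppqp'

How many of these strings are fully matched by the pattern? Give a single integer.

A → match
B → match
C → no match
D → match
E → no match
Total matched: 3

3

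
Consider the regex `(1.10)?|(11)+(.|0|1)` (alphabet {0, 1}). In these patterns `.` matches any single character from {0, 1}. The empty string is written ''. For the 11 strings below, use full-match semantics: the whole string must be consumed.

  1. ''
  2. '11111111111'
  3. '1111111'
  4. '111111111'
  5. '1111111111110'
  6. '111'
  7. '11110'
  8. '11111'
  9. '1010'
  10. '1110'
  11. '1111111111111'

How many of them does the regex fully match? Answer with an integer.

1 → match
2 → match
3 → match
4 → match
5 → match
6 → match
7 → match
8 → match
9 → match
10 → match
11 → match
Total matched: 11

11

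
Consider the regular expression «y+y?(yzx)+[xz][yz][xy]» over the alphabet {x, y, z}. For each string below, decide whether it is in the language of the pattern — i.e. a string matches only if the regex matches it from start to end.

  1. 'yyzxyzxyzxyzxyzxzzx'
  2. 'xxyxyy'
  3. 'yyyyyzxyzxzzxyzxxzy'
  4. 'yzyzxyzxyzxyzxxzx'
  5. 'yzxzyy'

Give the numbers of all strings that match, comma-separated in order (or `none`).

1 → match
2 → no match — must start with 'y'
3 → no match
4 → no match
5 → no match

1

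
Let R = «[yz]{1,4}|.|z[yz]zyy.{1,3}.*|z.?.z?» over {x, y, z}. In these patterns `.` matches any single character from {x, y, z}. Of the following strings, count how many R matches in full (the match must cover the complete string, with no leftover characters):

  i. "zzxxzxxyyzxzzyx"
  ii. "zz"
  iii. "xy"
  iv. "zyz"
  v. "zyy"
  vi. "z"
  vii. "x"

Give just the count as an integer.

5

i → no match
ii → match
iii → no match
iv → match
v → match
vi → match
vii → match
Total matched: 5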